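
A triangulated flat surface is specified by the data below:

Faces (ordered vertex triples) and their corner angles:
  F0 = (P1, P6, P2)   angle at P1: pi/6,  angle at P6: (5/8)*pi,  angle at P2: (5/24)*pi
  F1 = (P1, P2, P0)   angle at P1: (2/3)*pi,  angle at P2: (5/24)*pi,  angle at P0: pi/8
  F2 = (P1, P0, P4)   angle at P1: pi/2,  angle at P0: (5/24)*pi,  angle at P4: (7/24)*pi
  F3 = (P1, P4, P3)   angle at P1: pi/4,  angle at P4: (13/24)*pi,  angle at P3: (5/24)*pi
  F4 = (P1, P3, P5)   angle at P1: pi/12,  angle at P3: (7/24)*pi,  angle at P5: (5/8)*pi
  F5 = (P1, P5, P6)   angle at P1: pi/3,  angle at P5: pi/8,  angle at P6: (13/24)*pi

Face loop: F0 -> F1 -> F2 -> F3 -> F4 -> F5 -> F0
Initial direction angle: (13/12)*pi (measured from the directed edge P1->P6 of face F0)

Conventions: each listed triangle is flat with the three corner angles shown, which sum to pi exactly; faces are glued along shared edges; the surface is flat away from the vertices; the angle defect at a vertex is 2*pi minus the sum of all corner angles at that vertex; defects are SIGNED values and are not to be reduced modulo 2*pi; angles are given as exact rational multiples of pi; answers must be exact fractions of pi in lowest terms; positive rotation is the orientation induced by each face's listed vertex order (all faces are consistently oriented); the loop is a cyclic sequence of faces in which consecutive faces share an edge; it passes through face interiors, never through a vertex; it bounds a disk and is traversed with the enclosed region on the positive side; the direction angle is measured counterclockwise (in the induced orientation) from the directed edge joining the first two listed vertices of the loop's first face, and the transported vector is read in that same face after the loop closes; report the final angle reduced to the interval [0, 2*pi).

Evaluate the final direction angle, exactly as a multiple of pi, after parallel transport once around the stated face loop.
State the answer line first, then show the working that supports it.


Answer: final direction angle = (13/12)*pi

enclosed vertex P1: corner angles sum to 2*pi, defect = 2*pi - 2*pi = 0
final direction = starting direction + enclosed defect total, reduced mod 2*pi (induced orientation)
final angle = (13/12)*pi + 0 = (13/12)*pi (mod 2*pi)


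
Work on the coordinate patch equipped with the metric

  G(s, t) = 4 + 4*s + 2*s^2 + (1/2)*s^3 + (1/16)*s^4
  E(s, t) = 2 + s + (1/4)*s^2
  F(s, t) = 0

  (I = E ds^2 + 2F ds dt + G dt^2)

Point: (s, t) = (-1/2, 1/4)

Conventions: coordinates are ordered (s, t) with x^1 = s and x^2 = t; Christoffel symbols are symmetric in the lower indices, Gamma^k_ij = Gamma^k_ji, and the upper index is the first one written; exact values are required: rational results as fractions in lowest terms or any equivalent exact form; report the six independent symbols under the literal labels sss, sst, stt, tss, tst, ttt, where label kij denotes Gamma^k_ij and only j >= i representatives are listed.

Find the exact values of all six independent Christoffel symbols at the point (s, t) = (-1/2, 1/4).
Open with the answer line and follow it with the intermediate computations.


Answer: Gamma_sss = 6/25, Gamma_sst = 0, Gamma_stt = -3/4, Gamma_tss = 0, Gamma_tst = 12/25, Gamma_ttt = 0

E = 25/16, F = 0, G = 625/256 at the point
E_s = 3/4, E_t = 0, F_s = 0, F_t = 0, G_s = 75/32, G_t = 0
EG - F^2 = 15625/4096;  g^inv = (4096/15625) * [[625/256, 0], [0, 25/16]]
first-kind symbols [ij,l] = (1/2)(d_i g_jl + d_j g_il - d_l g_ij): [ss,s] = E_s/2 = 3/8, [ss,t] = F_s - E_t/2 = 0, [st,s] = E_t/2 = 0, [st,t] = G_s/2 = 75/64, [tt,s] = F_t - G_s/2 = -75/64, [tt,t] = G_t/2 = 0
Gamma^s_ij = (G*[ij,s] - F*[ij,t])/(EG - F^2), Gamma^t_ij = (E*[ij,t] - F*[ij,s])/(EG - F^2)


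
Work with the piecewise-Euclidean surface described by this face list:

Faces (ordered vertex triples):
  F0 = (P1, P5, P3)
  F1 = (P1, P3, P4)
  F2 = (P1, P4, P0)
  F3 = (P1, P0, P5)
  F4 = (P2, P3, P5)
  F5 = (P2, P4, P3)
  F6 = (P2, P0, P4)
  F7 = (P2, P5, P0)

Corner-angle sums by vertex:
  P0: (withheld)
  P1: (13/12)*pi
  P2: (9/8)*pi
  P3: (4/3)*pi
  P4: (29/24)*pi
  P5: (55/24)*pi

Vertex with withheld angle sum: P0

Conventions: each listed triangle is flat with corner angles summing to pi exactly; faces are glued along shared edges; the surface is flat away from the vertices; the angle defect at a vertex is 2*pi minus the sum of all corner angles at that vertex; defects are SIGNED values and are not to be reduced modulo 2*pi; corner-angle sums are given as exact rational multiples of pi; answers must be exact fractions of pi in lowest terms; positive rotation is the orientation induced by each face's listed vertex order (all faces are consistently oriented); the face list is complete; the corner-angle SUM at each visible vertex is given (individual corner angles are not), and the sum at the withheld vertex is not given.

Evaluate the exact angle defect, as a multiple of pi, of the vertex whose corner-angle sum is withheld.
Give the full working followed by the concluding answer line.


V = 6, E = 12, F = 8; chi = V - E + F = 2
Gauss-Bonnet: total defect = 2*pi*chi = 4*pi; visible defects sum to (71/24)*pi

Answer: defect(P0) = (25/24)*pi


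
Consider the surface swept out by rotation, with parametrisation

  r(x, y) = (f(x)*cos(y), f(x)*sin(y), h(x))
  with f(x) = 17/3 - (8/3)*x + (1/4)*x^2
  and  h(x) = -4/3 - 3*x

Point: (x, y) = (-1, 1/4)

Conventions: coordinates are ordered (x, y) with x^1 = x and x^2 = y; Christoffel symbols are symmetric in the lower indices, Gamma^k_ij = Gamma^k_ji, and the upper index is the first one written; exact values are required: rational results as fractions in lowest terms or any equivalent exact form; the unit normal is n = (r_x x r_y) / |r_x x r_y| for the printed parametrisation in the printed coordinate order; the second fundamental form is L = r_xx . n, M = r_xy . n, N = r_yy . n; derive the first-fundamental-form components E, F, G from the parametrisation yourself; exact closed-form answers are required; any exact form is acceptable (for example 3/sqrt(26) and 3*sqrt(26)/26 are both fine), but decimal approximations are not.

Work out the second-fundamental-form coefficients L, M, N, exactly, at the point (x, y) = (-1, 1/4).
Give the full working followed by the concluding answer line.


f = 103/12, f' = -19/6, f'' = 1/2, h' = -3, h'' = 0
E = 685/36, F = 0, G = 10609/144; answer radicand W^2 = 685/36
unnormalised second-form numerators: l = 3/2, m = 0, n = -103/4; L = l/sqrt(685/36), and similarly M = m/sqrt(W^2), N = n/sqrt(W^2)

Answer: L = 9*sqrt(685)/685, M = 0, N = -309*sqrt(685)/1370


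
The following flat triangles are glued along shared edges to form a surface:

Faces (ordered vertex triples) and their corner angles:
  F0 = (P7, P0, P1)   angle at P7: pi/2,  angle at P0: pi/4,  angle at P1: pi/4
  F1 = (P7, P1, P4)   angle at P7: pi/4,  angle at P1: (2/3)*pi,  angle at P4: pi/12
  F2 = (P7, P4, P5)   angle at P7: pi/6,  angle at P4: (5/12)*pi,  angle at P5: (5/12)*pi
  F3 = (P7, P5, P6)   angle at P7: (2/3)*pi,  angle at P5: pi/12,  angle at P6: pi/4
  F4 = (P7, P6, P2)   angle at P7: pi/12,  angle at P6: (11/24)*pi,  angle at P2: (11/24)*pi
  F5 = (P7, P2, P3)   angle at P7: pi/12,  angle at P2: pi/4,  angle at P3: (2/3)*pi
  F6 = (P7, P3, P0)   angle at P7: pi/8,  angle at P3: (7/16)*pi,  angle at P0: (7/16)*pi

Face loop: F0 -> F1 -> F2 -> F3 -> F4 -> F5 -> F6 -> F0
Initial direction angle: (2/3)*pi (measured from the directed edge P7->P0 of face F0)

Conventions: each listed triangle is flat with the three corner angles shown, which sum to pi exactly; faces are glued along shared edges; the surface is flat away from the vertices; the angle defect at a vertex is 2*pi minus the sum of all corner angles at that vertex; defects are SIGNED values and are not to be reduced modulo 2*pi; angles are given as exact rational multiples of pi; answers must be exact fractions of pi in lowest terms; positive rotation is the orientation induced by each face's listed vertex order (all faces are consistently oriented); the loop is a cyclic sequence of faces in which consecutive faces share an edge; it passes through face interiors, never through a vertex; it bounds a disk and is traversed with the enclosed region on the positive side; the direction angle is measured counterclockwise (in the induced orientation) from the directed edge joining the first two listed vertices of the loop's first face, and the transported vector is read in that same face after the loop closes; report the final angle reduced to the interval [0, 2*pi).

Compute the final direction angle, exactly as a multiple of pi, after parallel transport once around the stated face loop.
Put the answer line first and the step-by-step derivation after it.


Answer: final direction angle = (19/24)*pi

enclosed vertex P7: corner angles sum to (15/8)*pi, defect = 2*pi - (15/8)*pi = pi/8
summing the enclosed defects onto the initial angle, mod 2*pi in the induced orientation:
final angle = (2/3)*pi + pi/8 = (19/24)*pi (mod 2*pi)


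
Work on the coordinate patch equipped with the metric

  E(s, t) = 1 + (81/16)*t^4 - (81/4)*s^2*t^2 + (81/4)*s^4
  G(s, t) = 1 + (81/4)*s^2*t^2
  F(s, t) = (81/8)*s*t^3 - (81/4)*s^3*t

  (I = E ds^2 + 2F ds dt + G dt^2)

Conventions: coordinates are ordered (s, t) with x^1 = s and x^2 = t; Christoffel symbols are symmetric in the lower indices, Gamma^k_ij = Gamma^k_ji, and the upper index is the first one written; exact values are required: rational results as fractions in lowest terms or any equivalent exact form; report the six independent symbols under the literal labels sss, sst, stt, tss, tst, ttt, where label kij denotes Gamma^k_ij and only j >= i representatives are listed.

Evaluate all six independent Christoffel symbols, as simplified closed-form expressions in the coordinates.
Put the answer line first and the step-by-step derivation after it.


Answer: Gamma_sss = (648*s^3 - 324*s*t^2)/(324*s^4 + 81*t^4 + 16), Gamma_sst = (-324*s^2*t + 162*t^3)/(324*s^4 + 81*t^4 + 16), Gamma_stt = (-324*s^3 + 162*s*t^2)/(324*s^4 + 81*t^4 + 16), Gamma_tss = -648*s^2*t/(324*s^4 + 81*t^4 + 16), Gamma_tst = 324*s*t^2/(324*s^4 + 81*t^4 + 16), Gamma_ttt = 324*s^2*t/(324*s^4 + 81*t^4 + 16)

E = 1 + (81/16)*t^4 - (81/4)*s^2*t^2 + (81/4)*s^4; F = (81/8)*s*t^3 - (81/4)*s^3*t; G = 1 + (81/4)*s^2*t^2
Gamma^k_ij = (1/2) g^{kl} (d_i g_jl + d_j g_il - d_l g_ij), with g^inv = (1/(EG-F^2)) [[G, -F], [-F, E]]
first partials: E_s = -(81/2)*s*t^2 + 81*s^3, E_t = (81/4)*t^3 - (81/2)*s^2*t, F_s = (81/8)*t^3 - (243/4)*s^2*t, F_t = (243/8)*s*t^2 - (81/4)*s^3, G_s = (81/2)*s*t^2, G_t = (81/2)*s^2*t
D = EG - F^2 = 1 + (81/16)*t^4 + (81/4)*s^4
expanded: Gamma^s_ss = (G E_s - 2F F_s + F E_t)/(2D), Gamma^s_st = (G E_t - F G_s)/(2D), Gamma^s_tt = (2G F_t - G G_s - F G_t)/(2D), Gamma^t_ss = (2E F_s - E E_t - F E_s)/(2D), Gamma^t_st = (E G_s - F E_t)/(2D), Gamma^t_tt = (E G_t - 2F F_t + F G_s)/(2D); substitute and cancel common factors


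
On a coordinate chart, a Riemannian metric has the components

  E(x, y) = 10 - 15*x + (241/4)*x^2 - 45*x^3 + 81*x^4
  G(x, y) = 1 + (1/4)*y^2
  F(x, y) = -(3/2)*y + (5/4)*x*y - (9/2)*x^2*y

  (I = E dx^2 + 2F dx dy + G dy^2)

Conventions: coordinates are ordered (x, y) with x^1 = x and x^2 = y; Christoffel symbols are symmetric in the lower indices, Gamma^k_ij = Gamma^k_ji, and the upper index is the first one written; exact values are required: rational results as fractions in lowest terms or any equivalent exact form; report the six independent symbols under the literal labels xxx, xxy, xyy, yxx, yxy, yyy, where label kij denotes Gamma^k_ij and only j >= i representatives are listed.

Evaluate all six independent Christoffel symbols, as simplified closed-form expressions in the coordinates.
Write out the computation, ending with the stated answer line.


E = 10 - 15*x + (241/4)*x^2 - 45*x^3 + 81*x^4; F = -(3/2)*y + (5/4)*x*y - (9/2)*x^2*y; G = 1 + (1/4)*y^2
Gamma^k_ij = (1/2) g^{kl} (d_i g_jl + d_j g_il - d_l g_ij), with g^inv = (1/(EG-F^2)) [[G, -F], [-F, E]]
first partials: E_x = -15 + (241/2)*x - 135*x^2 + 324*x^3, E_y = 0, F_x = (5/4)*y - 9*x*y, F_y = -3/2 + (5/4)*x - (9/2)*x^2, G_x = 0, G_y = (1/2)*y
D = EG - F^2 = 10 - 15*x + (1/4)*y^2 + (241/4)*x^2 - 45*x^3 + 81*x^4
expanded: Gamma^x_xx = (G E_x - 2F F_x + F E_y)/(2D), Gamma^x_xy = (G E_y - F G_x)/(2D), Gamma^x_yy = (2G F_y - G G_x - F G_y)/(2D), Gamma^y_xx = (2E F_x - E E_y - F E_x)/(2D), Gamma^y_xy = (E G_x - F E_y)/(2D), Gamma^y_yy = (E G_y - 2F F_y + F G_x)/(2D); substitute and cancel common factors

Answer: Gamma_xxx = (648*x^3 - 270*x^2 + 241*x - 30)/(324*x^4 - 180*x^3 + 241*x^2 - 60*x + y^2 + 40), Gamma_xxy = 0, Gamma_xyy = (-18*x^2 + 5*x - 6)/(324*x^4 - 180*x^3 + 241*x^2 - 60*x + y^2 + 40), Gamma_yxx = (-36*x*y + 5*y)/(324*x^4 - 180*x^3 + 241*x^2 - 60*x + y^2 + 40), Gamma_yxy = 0, Gamma_yyy = y/(324*x^4 - 180*x^3 + 241*x^2 - 60*x + y^2 + 40)


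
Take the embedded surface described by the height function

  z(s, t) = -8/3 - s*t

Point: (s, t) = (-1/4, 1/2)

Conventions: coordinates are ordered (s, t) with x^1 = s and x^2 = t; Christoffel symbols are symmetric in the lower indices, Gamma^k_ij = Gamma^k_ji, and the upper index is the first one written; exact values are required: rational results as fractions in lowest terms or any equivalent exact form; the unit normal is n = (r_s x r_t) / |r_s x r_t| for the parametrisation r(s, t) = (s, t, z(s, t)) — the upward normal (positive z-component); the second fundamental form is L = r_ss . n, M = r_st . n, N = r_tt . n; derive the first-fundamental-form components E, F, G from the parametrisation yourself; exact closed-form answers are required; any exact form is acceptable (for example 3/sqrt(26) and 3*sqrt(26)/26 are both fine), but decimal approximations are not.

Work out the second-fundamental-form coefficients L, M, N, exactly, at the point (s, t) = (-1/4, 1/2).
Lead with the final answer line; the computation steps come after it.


Answer: L = 0, M = -4*sqrt(21)/21, N = 0

z_s = -1/2, z_t = 1/4, z_ss = 0, z_st = -1, z_tt = 0
E = 5/4, F = -1/8, G = 17/16; answer radicand W^2 = 21/16
unnormalised second-form numerators: l = 0, m = -1, n = 0; L = l/sqrt(21/16), and similarly M = m/sqrt(W^2), N = n/sqrt(W^2)


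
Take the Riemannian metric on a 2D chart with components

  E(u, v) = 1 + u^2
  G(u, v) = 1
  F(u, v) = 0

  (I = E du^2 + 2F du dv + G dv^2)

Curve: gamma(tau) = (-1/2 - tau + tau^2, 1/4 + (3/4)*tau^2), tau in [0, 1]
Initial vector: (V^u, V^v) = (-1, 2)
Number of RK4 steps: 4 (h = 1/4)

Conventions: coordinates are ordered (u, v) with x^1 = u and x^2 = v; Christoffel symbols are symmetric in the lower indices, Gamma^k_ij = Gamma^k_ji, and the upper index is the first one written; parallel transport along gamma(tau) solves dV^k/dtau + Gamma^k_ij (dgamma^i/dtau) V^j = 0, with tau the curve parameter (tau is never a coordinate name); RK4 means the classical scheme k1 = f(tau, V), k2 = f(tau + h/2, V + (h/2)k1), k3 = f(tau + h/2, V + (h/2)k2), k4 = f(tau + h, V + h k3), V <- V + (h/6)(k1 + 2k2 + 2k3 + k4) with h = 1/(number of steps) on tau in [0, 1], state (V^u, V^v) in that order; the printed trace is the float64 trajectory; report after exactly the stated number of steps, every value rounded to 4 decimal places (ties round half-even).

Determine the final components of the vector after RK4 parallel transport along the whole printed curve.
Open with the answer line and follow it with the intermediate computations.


Answer: V^u = -1.0000, V^v = 2.0000

gamma'(tau) = (-1 + 2*tau, (3/2)*tau); f(tau, V)^k = -Gamma^k_ij(gamma(tau)) gamma'^i(tau) V^j; h = 1/4; intermediate values shown to 6 dp
curve data and Christoffel symbols at the stage parameters:
  tau = 0.000000: gamma = (-0.500000, 0.250000), gamma' = (-1.000000, 0.000000); Gamma_uuu = -0.400000, Gamma_uuv = 0.000000, Gamma_uvv = 0.000000, Gamma_vuu = 0.000000, Gamma_vuv = 0.000000, Gamma_vvv = 0.000000
  tau = 0.125000: gamma = (-0.609375, 0.261719), gamma' = (-0.750000, 0.187500); Gamma_uuu = -0.444365, Gamma_uuv = 0.000000, Gamma_uvv = 0.000000, Gamma_vuu = 0.000000, Gamma_vuv = 0.000000, Gamma_vvv = 0.000000
  tau = 0.250000: gamma = (-0.687500, 0.296875), gamma' = (-0.500000, 0.375000); Gamma_uuu = -0.466844, Gamma_uuv = 0.000000, Gamma_uvv = 0.000000, Gamma_vuu = 0.000000, Gamma_vuv = 0.000000, Gamma_vvv = 0.000000
  tau = 0.375000: gamma = (-0.734375, 0.355469), gamma' = (-0.250000, 0.562500); Gamma_uuu = -0.477082, Gamma_uuv = 0.000000, Gamma_uvv = 0.000000, Gamma_vuu = 0.000000, Gamma_vuv = 0.000000, Gamma_vvv = 0.000000
  tau = 0.500000: gamma = (-0.750000, 0.437500), gamma' = (0.000000, 0.750000); Gamma_uuu = -0.480000, Gamma_uuv = 0.000000, Gamma_uvv = 0.000000, Gamma_vuu = 0.000000, Gamma_vuv = 0.000000, Gamma_vvv = 0.000000
  tau = 0.625000: gamma = (-0.734375, 0.542969), gamma' = (0.250000, 0.937500); Gamma_uuu = -0.477082, Gamma_uuv = 0.000000, Gamma_uvv = 0.000000, Gamma_vuu = 0.000000, Gamma_vuv = 0.000000, Gamma_vvv = 0.000000
  tau = 0.750000: gamma = (-0.687500, 0.671875), gamma' = (0.500000, 1.125000); Gamma_uuu = -0.466844, Gamma_uuv = 0.000000, Gamma_uvv = 0.000000, Gamma_vuu = 0.000000, Gamma_vuv = 0.000000, Gamma_vvv = 0.000000
  tau = 0.875000: gamma = (-0.609375, 0.824219), gamma' = (0.750000, 1.312500); Gamma_uuu = -0.444365, Gamma_uuv = 0.000000, Gamma_uvv = 0.000000, Gamma_vuu = 0.000000, Gamma_vuv = 0.000000, Gamma_vvv = 0.000000
  tau = 1.000000: gamma = (-0.500000, 1.000000), gamma' = (1.000000, 1.500000); Gamma_uuu = -0.400000, Gamma_uuv = 0.000000, Gamma_uvv = 0.000000, Gamma_vuu = 0.000000, Gamma_vuv = 0.000000, Gamma_vvv = 0.000000
step 0: V^u = -1.0000, V^v = 2.0000
step 1: k1 = (0.400000, 0.000000), k2 = (0.316610, 0.000000), k3 = (0.320084, 0.000000), k4 = (0.214743, 0.000000); V <- V + (h/6)(k1 + 2k2 + 2k3 + k4): V^u = -0.9213, V^v = 2.0000
step 2: k1 = (0.215058, 0.000000), k2 = (0.106681, 0.000000), k3 = (0.108297, 0.000000), k4 = (0.000000, 0.000000); V <- V + (h/6)(k1 + 2k2 + 2k3 + k4): V^u = -0.8945, V^v = 2.0000
step 3: k1 = (0.000000, 0.000000), k2 = (-0.106682, 0.000000), k3 = (-0.108272, 0.000000), k4 = (-0.215103, 0.000000); V <- V + (h/6)(k1 + 2k2 + 2k3 + k4): V^u = -0.9213, V^v = 2.0000
step 4: k1 = (-0.215058, 0.000000), k2 = (-0.316014, 0.000000), k3 = (-0.320219, 0.000000), k4 = (-0.400553, 0.000000); V <- V + (h/6)(k1 + 2k2 + 2k3 + k4): V^u = -1.0000, V^v = 2.0000


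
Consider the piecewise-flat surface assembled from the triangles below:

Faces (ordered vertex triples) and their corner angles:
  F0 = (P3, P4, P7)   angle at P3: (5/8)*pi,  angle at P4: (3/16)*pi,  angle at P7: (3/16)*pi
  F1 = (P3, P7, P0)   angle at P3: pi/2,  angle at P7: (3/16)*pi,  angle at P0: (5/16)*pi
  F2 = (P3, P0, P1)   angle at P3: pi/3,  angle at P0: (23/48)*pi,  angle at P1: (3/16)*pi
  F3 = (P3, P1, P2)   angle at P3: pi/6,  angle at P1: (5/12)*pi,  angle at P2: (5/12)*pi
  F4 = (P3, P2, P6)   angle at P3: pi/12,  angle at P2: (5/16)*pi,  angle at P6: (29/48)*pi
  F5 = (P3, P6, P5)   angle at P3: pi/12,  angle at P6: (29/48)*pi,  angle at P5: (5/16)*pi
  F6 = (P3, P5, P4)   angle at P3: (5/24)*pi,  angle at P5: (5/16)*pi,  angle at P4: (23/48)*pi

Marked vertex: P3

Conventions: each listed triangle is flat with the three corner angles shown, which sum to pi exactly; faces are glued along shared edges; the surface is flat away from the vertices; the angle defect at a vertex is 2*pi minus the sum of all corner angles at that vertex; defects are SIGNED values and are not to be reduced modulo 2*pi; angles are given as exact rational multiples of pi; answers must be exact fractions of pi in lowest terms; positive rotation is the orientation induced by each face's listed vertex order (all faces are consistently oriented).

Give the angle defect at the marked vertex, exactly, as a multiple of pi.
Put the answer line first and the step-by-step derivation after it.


Answer: defect(P3) = 0

Sum of corner angles at P3: 2*pi
defect = 2*pi - 2*pi


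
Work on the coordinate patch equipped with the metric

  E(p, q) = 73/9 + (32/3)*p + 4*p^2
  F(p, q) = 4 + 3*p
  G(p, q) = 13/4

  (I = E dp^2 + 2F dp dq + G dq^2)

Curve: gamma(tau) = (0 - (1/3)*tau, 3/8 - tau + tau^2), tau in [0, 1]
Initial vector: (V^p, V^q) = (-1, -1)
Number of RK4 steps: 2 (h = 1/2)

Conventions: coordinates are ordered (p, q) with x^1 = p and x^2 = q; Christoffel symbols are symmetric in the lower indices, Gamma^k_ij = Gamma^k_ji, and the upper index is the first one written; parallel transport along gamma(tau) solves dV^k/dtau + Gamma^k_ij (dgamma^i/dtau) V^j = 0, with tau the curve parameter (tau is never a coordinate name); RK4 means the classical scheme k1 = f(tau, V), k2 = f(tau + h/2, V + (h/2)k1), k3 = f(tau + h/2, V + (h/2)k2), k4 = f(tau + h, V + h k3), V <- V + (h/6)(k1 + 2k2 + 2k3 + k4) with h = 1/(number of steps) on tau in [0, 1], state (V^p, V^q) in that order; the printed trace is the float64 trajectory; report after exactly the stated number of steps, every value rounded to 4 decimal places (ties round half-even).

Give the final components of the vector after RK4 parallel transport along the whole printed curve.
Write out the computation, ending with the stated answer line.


gamma'(tau) = (-1/3, -1 + 2*tau); f(tau, V)^k = -Gamma^k_ij(gamma(tau)) gamma'^i(tau) V^j; h = 1/2; intermediate values shown to 6 dp
curve data and Christoffel symbols at the stage parameters:
  tau = 0.000000: gamma = (0.000000, 0.375000), gamma' = (-0.333333, -1.000000); Gamma_ppp = 0.514745, Gamma_ppq = 0.000000, Gamma_pqq = 0.000000, Gamma_qpp = 0.289544, Gamma_qpq = 0.000000, Gamma_qqq = 0.000000
  tau = 0.250000: gamma = (-0.083333, 0.187500), gamma' = (-0.333333, -0.500000); Gamma_ppp = 0.526316, Gamma_ppq = 0.000000, Gamma_pqq = 0.000000, Gamma_qpp = 0.315789, Gamma_qpq = 0.000000, Gamma_qqq = 0.000000
  tau = 0.500000: gamma = (-0.166667, 0.125000), gamma' = (-0.333333, 0.000000); Gamma_ppp = 0.536741, Gamma_ppq = 0.000000, Gamma_pqq = 0.000000, Gamma_qpp = 0.345048, Gamma_qpq = 0.000000, Gamma_qqq = 0.000000
  tau = 0.750000: gamma = (-0.250000, 0.187500), gamma' = (-0.333333, 0.500000); Gamma_ppp = 0.545455, Gamma_ppq = 0.000000, Gamma_pqq = 0.000000, Gamma_qpp = 0.377622, Gamma_qpq = 0.000000, Gamma_qqq = 0.000000
  tau = 1.000000: gamma = (-0.333333, 0.375000), gamma' = (-0.333333, 1.000000); Gamma_ppp = 0.551724, Gamma_ppq = 0.000000, Gamma_pqq = 0.000000, Gamma_qpp = 0.413793, Gamma_qpq = 0.000000, Gamma_qqq = 0.000000
step 0: V^p = -1.0000, V^q = -1.0000
step 1: k1 = (-0.171582, -0.096515), k2 = (-0.182964, -0.109778), k3 = (-0.183463, -0.110078), k4 = (-0.195326, -0.125567); V <- V + (h/6)(k1 + 2k2 + 2k3 + k4): V^p = -1.0916, V^q = -1.0551
step 2: k1 = (-0.195311, -0.125557), k2 = (-0.207359, -0.143556), k3 = (-0.207907, -0.143935), k4 = (-0.219880, -0.164910); V <- V + (h/6)(k1 + 2k2 + 2k3 + k4): V^p = -1.1955, V^q = -1.1273

Answer: V^p = -1.1955, V^q = -1.1273


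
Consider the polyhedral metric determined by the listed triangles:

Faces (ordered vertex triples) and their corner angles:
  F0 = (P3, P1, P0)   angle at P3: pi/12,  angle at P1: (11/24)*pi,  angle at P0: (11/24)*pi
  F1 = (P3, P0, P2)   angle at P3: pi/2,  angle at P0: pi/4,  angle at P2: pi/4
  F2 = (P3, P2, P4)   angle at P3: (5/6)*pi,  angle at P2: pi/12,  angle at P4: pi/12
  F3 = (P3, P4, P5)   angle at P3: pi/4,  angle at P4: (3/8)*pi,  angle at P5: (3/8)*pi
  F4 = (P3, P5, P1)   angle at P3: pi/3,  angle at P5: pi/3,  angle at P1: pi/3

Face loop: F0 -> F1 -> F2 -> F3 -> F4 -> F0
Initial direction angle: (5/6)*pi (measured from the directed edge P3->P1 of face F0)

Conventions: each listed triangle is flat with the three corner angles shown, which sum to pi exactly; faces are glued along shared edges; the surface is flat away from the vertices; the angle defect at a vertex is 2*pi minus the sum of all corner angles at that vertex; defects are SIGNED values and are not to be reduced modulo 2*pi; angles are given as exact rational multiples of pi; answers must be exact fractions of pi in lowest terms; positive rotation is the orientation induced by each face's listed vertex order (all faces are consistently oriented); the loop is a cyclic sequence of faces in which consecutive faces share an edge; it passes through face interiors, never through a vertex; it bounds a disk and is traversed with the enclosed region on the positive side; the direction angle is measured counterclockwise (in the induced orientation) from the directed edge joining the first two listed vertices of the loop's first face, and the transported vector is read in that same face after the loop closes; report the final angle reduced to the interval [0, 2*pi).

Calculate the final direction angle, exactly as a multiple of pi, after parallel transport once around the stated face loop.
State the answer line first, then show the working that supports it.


Answer: final direction angle = (5/6)*pi

enclosed vertex P3: corner angles sum to 2*pi, defect = 2*pi - 2*pi = 0
by Gauss-Bonnet the loop rotates the vector by the enclosed defect sum (positive orientation, mod 2*pi)
final angle = (5/6)*pi + 0 = (5/6)*pi (mod 2*pi)


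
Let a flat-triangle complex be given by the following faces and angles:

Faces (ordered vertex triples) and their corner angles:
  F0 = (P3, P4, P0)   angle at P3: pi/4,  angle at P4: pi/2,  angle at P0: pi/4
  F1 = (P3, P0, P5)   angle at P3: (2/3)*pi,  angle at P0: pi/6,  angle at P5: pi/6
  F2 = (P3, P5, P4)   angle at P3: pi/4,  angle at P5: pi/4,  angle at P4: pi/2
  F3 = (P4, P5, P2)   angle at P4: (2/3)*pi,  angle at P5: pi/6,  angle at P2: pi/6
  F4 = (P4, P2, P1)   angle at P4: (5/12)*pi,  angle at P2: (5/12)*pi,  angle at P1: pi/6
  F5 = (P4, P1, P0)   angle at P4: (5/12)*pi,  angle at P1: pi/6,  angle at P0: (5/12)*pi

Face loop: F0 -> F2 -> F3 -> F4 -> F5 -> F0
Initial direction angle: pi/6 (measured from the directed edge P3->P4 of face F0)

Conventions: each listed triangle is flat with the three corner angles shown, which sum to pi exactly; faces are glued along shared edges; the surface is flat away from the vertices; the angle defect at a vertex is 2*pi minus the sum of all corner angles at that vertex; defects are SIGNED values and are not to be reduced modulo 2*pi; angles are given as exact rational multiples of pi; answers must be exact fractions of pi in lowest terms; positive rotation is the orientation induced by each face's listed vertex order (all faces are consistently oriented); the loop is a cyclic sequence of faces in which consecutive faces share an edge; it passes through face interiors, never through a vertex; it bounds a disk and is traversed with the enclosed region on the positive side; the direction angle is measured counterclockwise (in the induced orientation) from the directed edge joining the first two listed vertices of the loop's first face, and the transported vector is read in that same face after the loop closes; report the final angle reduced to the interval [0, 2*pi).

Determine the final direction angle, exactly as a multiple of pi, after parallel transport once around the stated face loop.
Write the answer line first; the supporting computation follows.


Answer: final direction angle = (5/3)*pi

enclosed vertex P4: corner angles sum to (5/2)*pi, defect = 2*pi - (5/2)*pi = -pi/2
the rotation equals the total enclosed defect, so the final angle is initial + defects (mod 2*pi)
final angle = pi/6 - pi/2 = (5/3)*pi (mod 2*pi)


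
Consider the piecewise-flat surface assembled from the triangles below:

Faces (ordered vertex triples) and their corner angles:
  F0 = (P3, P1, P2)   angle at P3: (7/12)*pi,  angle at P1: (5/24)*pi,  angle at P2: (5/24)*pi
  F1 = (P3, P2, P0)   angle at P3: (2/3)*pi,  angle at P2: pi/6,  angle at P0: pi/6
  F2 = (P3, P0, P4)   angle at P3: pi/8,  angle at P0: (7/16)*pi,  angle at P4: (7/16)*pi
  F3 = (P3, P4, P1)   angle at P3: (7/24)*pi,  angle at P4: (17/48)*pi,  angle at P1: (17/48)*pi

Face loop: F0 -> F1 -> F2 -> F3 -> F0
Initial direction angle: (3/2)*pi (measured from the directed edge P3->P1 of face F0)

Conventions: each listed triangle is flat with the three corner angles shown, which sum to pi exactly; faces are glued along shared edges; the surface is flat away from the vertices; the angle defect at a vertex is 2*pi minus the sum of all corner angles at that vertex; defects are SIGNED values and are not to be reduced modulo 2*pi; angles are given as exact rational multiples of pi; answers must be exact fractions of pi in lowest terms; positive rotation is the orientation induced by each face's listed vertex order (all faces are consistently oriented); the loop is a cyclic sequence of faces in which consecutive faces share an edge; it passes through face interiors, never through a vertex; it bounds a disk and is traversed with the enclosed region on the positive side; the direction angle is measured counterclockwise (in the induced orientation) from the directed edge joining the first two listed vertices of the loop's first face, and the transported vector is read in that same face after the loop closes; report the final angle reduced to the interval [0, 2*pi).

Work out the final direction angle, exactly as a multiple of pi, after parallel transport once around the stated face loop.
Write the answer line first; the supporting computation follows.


Answer: final direction angle = (11/6)*pi

enclosed vertex P3: corner angles sum to (5/3)*pi, defect = 2*pi - (5/3)*pi = pi/3
by Gauss-Bonnet the loop rotates the vector by the enclosed defect sum (positive orientation, mod 2*pi)
final angle = (3/2)*pi + pi/3 = (11/6)*pi (mod 2*pi)


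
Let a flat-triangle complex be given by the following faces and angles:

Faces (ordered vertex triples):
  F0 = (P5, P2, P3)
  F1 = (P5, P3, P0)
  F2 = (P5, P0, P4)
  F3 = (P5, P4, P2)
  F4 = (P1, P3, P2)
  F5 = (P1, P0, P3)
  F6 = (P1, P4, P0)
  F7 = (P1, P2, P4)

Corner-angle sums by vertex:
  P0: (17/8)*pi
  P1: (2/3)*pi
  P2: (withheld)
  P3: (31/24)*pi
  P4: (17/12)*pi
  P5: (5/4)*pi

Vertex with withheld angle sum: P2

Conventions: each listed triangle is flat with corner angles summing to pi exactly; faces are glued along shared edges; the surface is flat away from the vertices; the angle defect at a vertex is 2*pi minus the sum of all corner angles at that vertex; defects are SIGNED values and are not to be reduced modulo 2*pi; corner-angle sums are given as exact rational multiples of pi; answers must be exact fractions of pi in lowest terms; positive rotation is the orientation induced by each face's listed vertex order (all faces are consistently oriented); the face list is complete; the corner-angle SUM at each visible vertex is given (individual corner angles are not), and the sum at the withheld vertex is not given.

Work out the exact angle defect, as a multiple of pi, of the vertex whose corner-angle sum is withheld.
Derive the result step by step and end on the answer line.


V = 6, E = 12, F = 8; chi = V - E + F = 2
Gauss-Bonnet: total defect = 2*pi*chi = 4*pi; visible defects sum to (13/4)*pi

Answer: defect(P2) = (3/4)*pi


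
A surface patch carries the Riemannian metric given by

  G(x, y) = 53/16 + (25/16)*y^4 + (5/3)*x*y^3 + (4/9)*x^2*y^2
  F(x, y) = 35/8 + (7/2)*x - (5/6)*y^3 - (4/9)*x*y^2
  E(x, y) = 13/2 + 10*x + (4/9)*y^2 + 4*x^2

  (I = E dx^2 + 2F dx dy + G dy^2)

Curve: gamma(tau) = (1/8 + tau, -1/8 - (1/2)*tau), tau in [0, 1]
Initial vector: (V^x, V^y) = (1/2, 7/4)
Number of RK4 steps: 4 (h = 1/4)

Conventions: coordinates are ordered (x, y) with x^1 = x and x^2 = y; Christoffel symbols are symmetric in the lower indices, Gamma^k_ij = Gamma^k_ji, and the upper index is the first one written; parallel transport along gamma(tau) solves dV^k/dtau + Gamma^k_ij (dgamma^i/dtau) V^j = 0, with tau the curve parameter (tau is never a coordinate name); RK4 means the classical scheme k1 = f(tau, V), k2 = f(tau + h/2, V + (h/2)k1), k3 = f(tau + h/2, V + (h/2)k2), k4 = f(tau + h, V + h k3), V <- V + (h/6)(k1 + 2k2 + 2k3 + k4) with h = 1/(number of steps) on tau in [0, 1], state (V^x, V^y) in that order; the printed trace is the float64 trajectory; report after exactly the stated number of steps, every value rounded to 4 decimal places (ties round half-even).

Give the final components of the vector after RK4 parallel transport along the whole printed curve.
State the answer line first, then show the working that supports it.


Answer: V^x = 0.4450, V^y = 1.3461

gamma'(tau) = (1, -1/2); f(tau, V)^k = -Gamma^k_ij(gamma(tau)) gamma'^i(tau) V^j; h = 1/4; intermediate values shown to 6 dp
curve data and Christoffel symbols at the stage parameters:
  tau = 0.000000: gamma = (0.125000, -0.125000), gamma' = (1.000000, -0.500000); Gamma_xxx = 0.416374, Gamma_xxy = -0.065949, Gamma_xyy = -0.025893, Gamma_yxx = 0.466251, Gamma_yxy = 0.095596, Gamma_yyy = 0.036993
  tau = 0.125000: gamma = (0.250000, -0.187500), gamma' = (1.000000, -0.500000); Gamma_xxx = 0.365953, Gamma_xxy = -0.085954, Gamma_xyy = -0.041008, Gamma_yxx = 0.496844, Gamma_yxy = 0.135784, Gamma_yyy = 0.063852
  tau = 0.250000: gamma = (0.375000, -0.250000), gamma' = (1.000000, -0.500000); Gamma_xxx = 0.323534, Gamma_xxy = -0.099968, Gamma_xyy = -0.056480, Gamma_yxx = 0.525967, Gamma_yxy = 0.170923, Gamma_yyy = 0.095243
  tau = 0.375000: gamma = (0.500000, -0.312500), gamma' = (1.000000, -0.500000); Gamma_xxx = 0.289022, Gamma_xxy = -0.109513, Gamma_xyy = -0.071925, Gamma_yxx = 0.550634, Gamma_yxy = 0.201474, Gamma_yyy = 0.130641
  tau = 0.500000: gamma = (0.625000, -0.375000), gamma' = (1.000000, -0.500000); Gamma_xxx = 0.261939, Gamma_xxy = -0.115775, Gamma_xyy = -0.087156, Gamma_yxx = 0.568664, Gamma_yxy = 0.228036, Gamma_yyy = 0.169706
  tau = 0.625000: gamma = (0.750000, -0.437500), gamma' = (1.000000, -0.500000); Gamma_xxx = 0.241635, Gamma_xxy = -0.119665, Gamma_xyy = -0.102104, Gamma_yxx = 0.578489, Gamma_yxy = 0.251255, Gamma_yyy = 0.212249
  tau = 0.750000: gamma = (0.875000, -0.500000), gamma' = (1.000000, -0.500000); Gamma_xxx = 0.227407, Gamma_xxy = -0.121876, Gamma_xyy = -0.116767, Gamma_yxx = 0.579000, Gamma_yxy = 0.271769, Gamma_yyy = 0.258194
  tau = 0.875000: gamma = (1.000000, -0.562500), gamma' = (1.000000, -0.500000); Gamma_xxx = 0.218564, Gamma_xxy = -0.122937, Gamma_xyy = -0.131179, Gamma_yxx = 0.569439, Gamma_yxy = 0.290191, Gamma_yyy = 0.307547
  tau = 1.000000: gamma = (1.125000, -0.625000), gamma' = (1.000000, -0.500000); Gamma_xxx = 0.214451, Gamma_xxy = -0.123247, Gamma_xyy = -0.145388, Gamma_yxx = 0.549310, Gamma_yxy = 0.307091, Gamma_yyy = 0.360366
step 0: V^x = 0.5000, V^y = 1.7500
step 1: k1 = (-0.131920, -0.344151), k2 = (-0.086000, -0.384686), k3 = (-0.088679, -0.386622), k4 = (-0.059887, -0.414346); V <- V + (h/6)(k1 + 2k2 + 2k3 + k4): V^x = 0.4775, V^y = 1.6541
step 2: k1 = (-0.059690, -0.414275), k2 = (-0.043720, -0.429611), k3 = (-0.044547, -0.430248), k4 = (-0.037483, -0.433449); V <- V + (h/6)(k1 + 2k2 + 2k3 + k4): V^x = 0.4660, V^y = 1.5471
step 3: k1 = (-0.037355, -0.433411), k2 = (-0.036654, -0.425615), k3 = (-0.036614, -0.425796), k4 = (-0.040270, -0.408004); V <- V + (h/6)(k1 + 2k2 + 2k3 + k4): V^x = 0.4567, V^y = 1.4411
step 4: k1 = (-0.040189, -0.407984), k2 = (-0.046766, -0.381308), k3 = (-0.046344, -0.381414), k4 = (-0.054853, -0.346954); V <- V + (h/6)(k1 + 2k2 + 2k3 + k4): V^x = 0.4450, V^y = 1.3461


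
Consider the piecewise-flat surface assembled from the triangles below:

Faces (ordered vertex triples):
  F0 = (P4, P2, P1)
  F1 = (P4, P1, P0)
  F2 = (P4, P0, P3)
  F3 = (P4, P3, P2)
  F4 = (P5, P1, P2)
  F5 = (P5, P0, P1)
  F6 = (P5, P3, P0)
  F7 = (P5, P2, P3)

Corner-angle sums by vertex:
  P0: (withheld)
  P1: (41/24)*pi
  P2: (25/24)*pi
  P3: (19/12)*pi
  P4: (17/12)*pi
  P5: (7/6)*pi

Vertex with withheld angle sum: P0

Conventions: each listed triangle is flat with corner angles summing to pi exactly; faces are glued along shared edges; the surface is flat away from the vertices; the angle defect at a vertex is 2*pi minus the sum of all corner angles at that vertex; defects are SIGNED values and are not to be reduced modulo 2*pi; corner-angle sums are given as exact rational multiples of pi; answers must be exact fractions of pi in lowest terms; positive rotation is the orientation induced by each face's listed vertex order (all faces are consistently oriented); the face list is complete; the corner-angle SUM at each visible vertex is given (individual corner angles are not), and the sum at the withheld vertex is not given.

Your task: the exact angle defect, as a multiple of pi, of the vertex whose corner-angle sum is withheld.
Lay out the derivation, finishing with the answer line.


V = 6, E = 12, F = 8; chi = V - E + F = 2
Gauss-Bonnet: total defect = 2*pi*chi = 4*pi; visible defects sum to (37/12)*pi

Answer: defect(P0) = (11/12)*pi


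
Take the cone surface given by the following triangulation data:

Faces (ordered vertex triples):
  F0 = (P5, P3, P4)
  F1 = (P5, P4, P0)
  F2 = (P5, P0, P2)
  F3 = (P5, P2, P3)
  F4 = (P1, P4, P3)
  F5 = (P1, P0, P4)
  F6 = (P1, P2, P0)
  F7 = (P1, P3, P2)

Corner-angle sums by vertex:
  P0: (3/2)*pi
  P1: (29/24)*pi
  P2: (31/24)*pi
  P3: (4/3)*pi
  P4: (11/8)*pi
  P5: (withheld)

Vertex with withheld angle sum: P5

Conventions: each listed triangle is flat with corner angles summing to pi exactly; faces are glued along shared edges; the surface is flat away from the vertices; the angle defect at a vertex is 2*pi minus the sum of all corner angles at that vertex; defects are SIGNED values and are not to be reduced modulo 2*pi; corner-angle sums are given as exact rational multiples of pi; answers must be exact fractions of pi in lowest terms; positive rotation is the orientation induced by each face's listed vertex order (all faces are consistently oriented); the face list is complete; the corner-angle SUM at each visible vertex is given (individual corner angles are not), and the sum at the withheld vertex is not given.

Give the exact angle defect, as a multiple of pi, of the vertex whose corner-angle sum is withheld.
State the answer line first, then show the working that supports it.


Answer: defect(P5) = (17/24)*pi

V = 6, E = 12, F = 8; chi = V - E + F = 2
Gauss-Bonnet: total defect = 2*pi*chi = 4*pi; visible defects sum to (79/24)*pi


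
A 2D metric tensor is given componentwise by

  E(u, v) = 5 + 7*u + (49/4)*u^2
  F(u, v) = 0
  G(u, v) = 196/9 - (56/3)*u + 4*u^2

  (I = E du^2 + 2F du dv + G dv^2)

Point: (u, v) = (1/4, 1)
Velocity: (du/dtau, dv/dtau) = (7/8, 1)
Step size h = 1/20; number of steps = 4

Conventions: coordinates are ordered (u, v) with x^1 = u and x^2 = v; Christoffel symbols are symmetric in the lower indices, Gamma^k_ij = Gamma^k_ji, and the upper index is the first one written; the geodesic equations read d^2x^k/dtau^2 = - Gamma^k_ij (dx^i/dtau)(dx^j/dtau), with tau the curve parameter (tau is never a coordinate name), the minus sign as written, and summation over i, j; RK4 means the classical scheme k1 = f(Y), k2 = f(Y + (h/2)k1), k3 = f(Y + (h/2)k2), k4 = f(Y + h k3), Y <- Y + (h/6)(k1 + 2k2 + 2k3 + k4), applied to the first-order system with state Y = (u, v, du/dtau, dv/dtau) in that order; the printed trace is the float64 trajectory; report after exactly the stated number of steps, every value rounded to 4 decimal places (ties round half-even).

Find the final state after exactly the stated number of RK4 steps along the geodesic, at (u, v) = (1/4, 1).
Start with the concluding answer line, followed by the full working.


Answer: u = 0.3928, v = 1.2158, du/dtau = 0.5675, dv/dtau = 1.1526

f(Y) = (du/dtau, dv/dtau, -Gamma^u_ij Y'^i Y'^j, -Gamma^v_ij Y'^i Y'^j) with the Gammas evaluated at the stage position; h = 0.050000; intermediate values shown to 6 dp
step 0: u = 0.2500, v = 1.0000, du/dtau = 0.8750, dv/dtau = 1.0000
step 1:
  k1: at (u, v) = (0.250000, 1.000000), (du/dtau, dv/dtau) = (0.875000, 1.000000); Gamma_uuu = 0.873181, Gamma_uuv = 0.000000, Gamma_uvv = 1.108801, Gamma_vuu = 0.000000, Gamma_vuv = -0.480000, Gamma_vvv = 0.000000; k1 = (0.875000, 1.000000, -1.777330, 0.840000)
  k2: at (u, v) = (0.271875, 1.025000), (du/dtau, dv/dtau) = (0.830567, 1.021000); Gamma_uuu = 0.874737, Gamma_uuv = 0.000000, Gamma_uvv = 1.055994, Gamma_vuu = 0.000000, Gamma_vuv = -0.485093, Gamma_vvv = 0.000000; k2 = (0.830567, 1.021000, -1.704241, 0.822727)
  k3: at (u, v) = (0.270764, 1.025525), (du/dtau, dv/dtau) = (0.832394, 1.020568); Gamma_uuu = 0.874693, Gamma_uuv = 0.000000, Gamma_uvv = 1.058619, Gamma_vuu = 0.000000, Gamma_vuv = -0.484832, Gamma_vvv = 0.000000; k3 = (0.832394, 1.020568, -1.708671, 0.823744)
  k4: at (u, v) = (0.291620, 1.051028), (du/dtau, dv/dtau) = (0.789566, 1.041187); Gamma_uuu = 0.874954, Gamma_uuv = 0.000000, Gamma_uvv = 1.010361, Gamma_vuu = 0.000000, Gamma_vuv = -0.489785, Gamma_vvv = 0.000000; k4 = (0.789566, 1.041187, -1.640763, 0.805291)
  Y <- Y + (h/6)(k1 + 2k2 + 2k3 + k4): u = 0.2916, v = 1.0510, du/dtau = 0.7896, dv/dtau = 1.0412
step 2:
  k1: at (u, v) = (0.291587, 1.051036), (du/dtau, dv/dtau) = (0.789634, 1.041152); Gamma_uuu = 0.874954, Gamma_uuv = 0.000000, Gamma_uvv = 1.010434, Gamma_vuu = 0.000000, Gamma_vuv = -0.489777, Gamma_vvv = 0.000000; k1 = (0.789634, 1.041152, -1.640861, 0.805320)
  k2: at (u, v) = (0.311328, 1.077065), (du/dtau, dv/dtau) = (0.748612, 1.061285); Gamma_uuu = 0.874159, Gamma_uuv = 0.000000, Gamma_uvv = 0.966700, Gamma_vuu = 0.000000, Gamma_vuv = -0.494559, Gamma_vvv = 0.000000; k2 = (0.748612, 1.061285, -1.578716, 0.785845)
  k3: at (u, v) = (0.310303, 1.077568), (du/dtau, dv/dtau) = (0.750166, 1.060798); Gamma_uuu = 0.874224, Gamma_uuv = 0.000000, Gamma_uvv = 0.968926, Gamma_vuu = 0.000000, Gamma_vuv = -0.494308, Gamma_vvv = 0.000000; k3 = (0.750166, 1.060798, -1.582294, 0.786716)
  k4: at (u, v) = (0.329096, 1.104076), (du/dtau, dv/dtau) = (0.710519, 1.080488); Gamma_uuu = 0.872663, Gamma_uuv = 0.000000, Gamma_uvv = 0.928921, Gamma_vuu = 0.000000, Gamma_vuv = -0.498943, Gamma_vvv = 0.000000; k4 = (0.710519, 1.080488, -1.525025, 0.766084)
  Y <- Y + (h/6)(k1 + 2k2 + 2k3 + k4): u = 0.3291, v = 1.1041, du/dtau = 0.7106, dv/dtau = 1.0805
step 3:
  k1: at (u, v) = (0.329068, 1.104084), (du/dtau, dv/dtau) = (0.710568, 1.080456); Gamma_uuu = 0.872666, Gamma_uuv = 0.000000, Gamma_uvv = 0.928978, Gamma_vuu = 0.000000, Gamma_vuv = -0.498936, Gamma_vvv = 0.000000; k1 = (0.710568, 1.080456, -1.525090, 0.766104)
  k2: at (u, v) = (0.346833, 1.131096), (du/dtau, dv/dtau) = (0.672441, 1.099609); Gamma_uuu = 0.870502, Gamma_uuv = 0.000000, Gamma_uvv = 0.892667, Gamma_vuu = 0.000000, Gamma_vuv = -0.503398, Gamma_vvv = 0.000000; k2 = (0.672441, 1.099609, -1.472980, 0.744447)
  k3: at (u, v) = (0.345879, 1.131575), (du/dtau, dv/dtau) = (0.673744, 1.099067); Gamma_uuu = 0.870634, Gamma_uuv = 0.000000, Gamma_uvv = 0.894579, Gamma_vuu = 0.000000, Gamma_vuv = -0.503156, Gamma_vvv = 0.000000; k3 = (0.673744, 1.099067, -1.475814, 0.745164)
  k4: at (u, v) = (0.362756, 1.159038), (du/dtau, dv/dtau) = (0.636777, 1.117715); Gamma_uuu = 0.868048, Gamma_uuv = 0.000000, Gamma_uvv = 0.861334, Gamma_vuu = 0.000000, Gamma_vuv = -0.507465, Gamma_vvv = 0.000000; k4 = (0.636777, 1.117715, -1.428033, 0.722362)
  Y <- Y + (h/6)(k1 + 2k2 + 2k3 + k4): u = 0.3627, v = 1.1590, du/dtau = 0.6368, dv/dtau = 1.1177
step 4:
  k1: at (u, v) = (0.362733, 1.159047), (du/dtau, dv/dtau) = (0.636812, 1.117687); Gamma_uuu = 0.868052, Gamma_uuv = 0.000000, Gamma_uvv = 0.861378, Gamma_vuu = 0.000000, Gamma_vuv = -0.507459, Gamma_vvv = 0.000000; k1 = (0.636812, 1.117687, -1.428075, 0.722375)
  k2: at (u, v) = (0.378653, 1.186989), (du/dtau, dv/dtau) = (0.601110, 1.135746); Gamma_uuu = 0.865158, Gamma_uuv = 0.000000, Gamma_uvv = 0.831164, Gamma_vuu = 0.000000, Gamma_vuv = -0.511593, Gamma_vvv = 0.000000; k2 = (0.601110, 1.135746, -1.384746, 0.698538)
  k3: at (u, v) = (0.377760, 1.187441), (du/dtau, dv/dtau) = (0.602194, 1.135150); Gamma_uuu = 0.865331, Gamma_uuv = 0.000000, Gamma_uvv = 0.832829, Gamma_vuu = 0.000000, Gamma_vuv = -0.511359, Gamma_vvv = 0.000000; k3 = (0.602194, 1.135150, -1.386957, 0.699110)
  k4: at (u, v) = (0.392842, 1.215805), (du/dtau, dv/dtau) = (0.567464, 1.152643); Gamma_uuu = 0.862240, Gamma_uuv = 0.000000, Gamma_uvv = 0.805151, Gamma_vuu = 0.000000, Gamma_vuv = -0.515333, Gamma_vvv = 0.000000; k4 = (0.567464, 1.152643, -1.347367, 0.674142)
  Y <- Y + (h/6)(k1 + 2k2 + 2k3 + k4): u = 0.3928, v = 1.2158, du/dtau = 0.5675, dv/dtau = 1.1526
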